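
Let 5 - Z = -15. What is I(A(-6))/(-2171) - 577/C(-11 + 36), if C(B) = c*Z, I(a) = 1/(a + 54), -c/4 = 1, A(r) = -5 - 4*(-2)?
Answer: 71401939/9899760 ≈ 7.2125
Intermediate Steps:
A(r) = 3 (A(r) = -5 + 8 = 3)
c = -4 (c = -4*1 = -4)
Z = 20 (Z = 5 - 1*(-15) = 5 + 15 = 20)
I(a) = 1/(54 + a)
C(B) = -80 (C(B) = -4*20 = -80)
I(A(-6))/(-2171) - 577/C(-11 + 36) = 1/((54 + 3)*(-2171)) - 577/(-80) = -1/2171/57 - 577*(-1/80) = (1/57)*(-1/2171) + 577/80 = -1/123747 + 577/80 = 71401939/9899760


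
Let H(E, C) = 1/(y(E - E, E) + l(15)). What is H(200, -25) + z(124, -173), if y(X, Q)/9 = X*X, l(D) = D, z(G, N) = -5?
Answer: -74/15 ≈ -4.9333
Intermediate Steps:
y(X, Q) = 9*X**2 (y(X, Q) = 9*(X*X) = 9*X**2)
H(E, C) = 1/15 (H(E, C) = 1/(9*(E - E)**2 + 15) = 1/(9*0**2 + 15) = 1/(9*0 + 15) = 1/(0 + 15) = 1/15)
H(200, -25) + z(124, -173) = 1/15 - 5 = -74/15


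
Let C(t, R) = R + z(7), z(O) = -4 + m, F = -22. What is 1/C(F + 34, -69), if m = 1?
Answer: -1/72 ≈ -0.013889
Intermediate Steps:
z(O) = -3 (z(O) = -4 + 1 = -3)
C(t, R) = -3 + R (C(t, R) = R - 3 = -3 + R)
1/C(F + 34, -69) = 1/(-3 - 69) = 1/(-72) = -1/72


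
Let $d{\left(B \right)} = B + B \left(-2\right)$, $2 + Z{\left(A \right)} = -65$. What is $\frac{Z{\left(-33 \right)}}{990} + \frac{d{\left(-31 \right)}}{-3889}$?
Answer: $- \frac{291253}{3850110} \approx -0.075648$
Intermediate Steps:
$Z{\left(A \right)} = -67$ ($Z{\left(A \right)} = -2 - 65 = -67$)
$d{\left(B \right)} = - B$ ($d{\left(B \right)} = B - 2 B = - B$)
$\frac{Z{\left(-33 \right)}}{990} + \frac{d{\left(-31 \right)}}{-3889} = - \frac{67}{990} + \frac{\left(-1\right) \left(-31\right)}{-3889} = \left(-67\right) \frac{1}{990} + 31 \left(- \frac{1}{3889}\right) = - \frac{67}{990} - \frac{31}{3889} = - \frac{291253}{3850110}$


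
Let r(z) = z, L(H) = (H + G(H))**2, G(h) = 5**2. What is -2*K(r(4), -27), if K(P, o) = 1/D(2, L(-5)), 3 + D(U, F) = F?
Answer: -2/397 ≈ -0.0050378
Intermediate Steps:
G(h) = 25
L(H) = (25 + H)**2 (L(H) = (H + 25)**2 = (25 + H)**2)
D(U, F) = -3 + F
K(P, o) = 1/397 (K(P, o) = 1/(-3 + (25 - 5)**2) = 1/(-3 + 20**2) = 1/(-3 + 400) = 1/397)
-2*K(r(4), -27) = -2*1/397 = -2/397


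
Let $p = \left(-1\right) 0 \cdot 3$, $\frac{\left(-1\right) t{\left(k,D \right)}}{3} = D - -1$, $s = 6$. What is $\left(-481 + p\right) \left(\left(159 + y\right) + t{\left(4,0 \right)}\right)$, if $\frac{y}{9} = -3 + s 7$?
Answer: $-243867$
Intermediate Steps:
$t{\left(k,D \right)} = -3 - 3 D$ ($t{\left(k,D \right)} = - 3 \left(D - -1\right) = - 3 \left(D + 1\right) = - 3 \left(1 + D\right) = -3 - 3 D$)
$y = 351$ ($y = 9 \left(-3 + 6 \cdot 7\right) = 9 \left(-3 + 42\right) = 9 \cdot 39 = 351$)
$p = 0$ ($p = 0 \cdot 3 = 0$)
$\left(-481 + p\right) \left(\left(159 + y\right) + t{\left(4,0 \right)}\right) = \left(-481 + 0\right) \left(\left(159 + 351\right) - 3\right) = - 481 \left(510 + \left(-3 + 0\right)\right) = - 481 \left(510 - 3\right) = \left(-481\right) 507 = -243867$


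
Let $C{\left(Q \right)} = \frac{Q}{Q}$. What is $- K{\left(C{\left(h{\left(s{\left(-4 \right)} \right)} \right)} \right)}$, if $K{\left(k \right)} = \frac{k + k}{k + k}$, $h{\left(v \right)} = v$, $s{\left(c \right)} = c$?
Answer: $-1$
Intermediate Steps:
$C{\left(Q \right)} = 1$
$K{\left(k \right)} = 1$ ($K{\left(k \right)} = \frac{2 k}{2 k} = 2 k \frac{1}{2 k} = 1$)
$- K{\left(C{\left(h{\left(s{\left(-4 \right)} \right)} \right)} \right)} = \left(-1\right) 1 = -1$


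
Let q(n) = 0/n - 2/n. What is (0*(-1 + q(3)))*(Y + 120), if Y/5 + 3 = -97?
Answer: 0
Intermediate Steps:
q(n) = -2/n (q(n) = 0 - 2/n = -2/n)
Y = -500 (Y = -15 + 5*(-97) = -15 - 485 = -500)
(0*(-1 + q(3)))*(Y + 120) = (0*(-1 - 2/3))*(-500 + 120) = (0*(-1 - 2*1/3))*(-380) = (0*(-1 - 2/3))*(-380) = (0*(-5/3))*(-380) = 0*(-380) = 0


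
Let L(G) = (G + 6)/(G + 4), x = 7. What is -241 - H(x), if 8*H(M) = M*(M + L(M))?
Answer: -10919/44 ≈ -248.16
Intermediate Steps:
L(G) = (6 + G)/(4 + G)
H(M) = M*(M + (6 + M)/(4 + M))/8 (H(M) = (M*(M + (6 + M)/(4 + M)))/8 = M*(M + (6 + M)/(4 + M))/8)
-241 - H(x) = -241 - 7*(6 + 7 + 7*(4 + 7))/(8*(4 + 7)) = -241 - 7*(6 + 7 + 7*11)/(8*11) = -241 - 7*(6 + 7 + 77)/(8*11) = -241 - 7*90/(8*11) = -241 - 1*315/44 = -241 - 315/44 = -10919/44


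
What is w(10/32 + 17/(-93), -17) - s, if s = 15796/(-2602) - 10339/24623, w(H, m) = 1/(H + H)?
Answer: 63962919261/6182662939 ≈ 10.346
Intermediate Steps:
w(H, m) = 1/(2*H)
s = -207923493/32034523 (s = 15796*(-1/2602) - 10339*1/24623 = -7898/1301 - 10339/24623 = -207923493/32034523 ≈ -6.4906)
w(10/32 + 17/(-93), -17) - s = 1/(2*(10/32 + 17/(-93))) - 1*(-207923493/32034523) = 1/(2*(10*(1/32) + 17*(-1/93))) + 207923493/32034523 = 1/(2*(5/16 - 17/93)) + 207923493/32034523 = 1/(2*(193/1488)) + 207923493/32034523 = (½)*(1488/193) + 207923493/32034523 = 744/193 + 207923493/32034523 = 63962919261/6182662939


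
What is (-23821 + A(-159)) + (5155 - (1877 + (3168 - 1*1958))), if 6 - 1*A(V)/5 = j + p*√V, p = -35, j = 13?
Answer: -21788 + 175*I*√159 ≈ -21788.0 + 2206.7*I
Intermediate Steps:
A(V) = -35 + 175*√V (A(V) = 30 - 5*(13 - 35*√V) = 30 + (-65 + 175*√V) = -35 + 175*√V)
(-23821 + A(-159)) + (5155 - (1877 + (3168 - 1*1958))) = (-23821 + (-35 + 175*√(-159))) + (5155 - (1877 + (3168 - 1*1958))) = (-23821 + (-35 + 175*(I*√159))) + (5155 - (1877 + (3168 - 1958))) = (-23821 + (-35 + 175*I*√159)) + (5155 - (1877 + 1210)) = (-23856 + 175*I*√159) + (5155 - 1*3087) = (-23856 + 175*I*√159) + (5155 - 3087) = (-23856 + 175*I*√159) + 2068 = -21788 + 175*I*√159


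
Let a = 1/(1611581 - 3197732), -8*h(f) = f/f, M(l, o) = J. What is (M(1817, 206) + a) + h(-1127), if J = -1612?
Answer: -20456589455/12689208 ≈ -1612.1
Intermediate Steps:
M(l, o) = -1612
h(f) = -1/8 (h(f) = -f/(8*f) = -1/8*1 = -1/8)
a = -1/1586151 (a = 1/(-1586151) = -1/1586151 ≈ -6.3046e-7)
(M(1817, 206) + a) + h(-1127) = (-1612 - 1/1586151) - 1/8 = -2556875413/1586151 - 1/8 = -20456589455/12689208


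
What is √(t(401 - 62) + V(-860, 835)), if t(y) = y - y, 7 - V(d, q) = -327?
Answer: √334 ≈ 18.276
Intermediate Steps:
V(d, q) = 334 (V(d, q) = 7 - 1*(-327) = 7 + 327 = 334)
t(y) = 0
√(t(401 - 62) + V(-860, 835)) = √(0 + 334) = √334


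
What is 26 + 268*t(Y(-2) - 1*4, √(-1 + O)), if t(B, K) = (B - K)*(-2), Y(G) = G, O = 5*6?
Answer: 3242 + 536*√29 ≈ 6128.4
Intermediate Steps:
O = 30
t(B, K) = -2*B + 2*K
26 + 268*t(Y(-2) - 1*4, √(-1 + O)) = 26 + 268*(-2*(-2 - 1*4) + 2*√(-1 + 30)) = 26 + 268*(-2*(-2 - 4) + 2*√29) = 26 + 268*(-2*(-6) + 2*√29) = 26 + 268*(12 + 2*√29) = 26 + (3216 + 536*√29) = 3242 + 536*√29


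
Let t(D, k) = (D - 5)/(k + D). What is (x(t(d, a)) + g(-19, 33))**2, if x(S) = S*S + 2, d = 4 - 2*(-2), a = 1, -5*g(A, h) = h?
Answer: 40804/2025 ≈ 20.150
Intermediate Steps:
g(A, h) = -h/5
d = 8 (d = 4 + 4 = 8)
t(D, k) = (-5 + D)/(D + k)
x(S) = 2 + S**2 (x(S) = S**2 + 2 = 2 + S**2)
(x(t(d, a)) + g(-19, 33))**2 = ((2 + ((-5 + 8)/(8 + 1))**2) - 1/5*33)**2 = ((2 + (3/9)**2) - 33/5)**2 = ((2 + ((1/9)*3)**2) - 33/5)**2 = ((2 + (1/3)**2) - 33/5)**2 = ((2 + 1/9) - 33/5)**2 = (19/9 - 33/5)**2 = (-202/45)**2 = 40804/2025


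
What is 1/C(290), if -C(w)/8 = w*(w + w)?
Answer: -1/1345600 ≈ -7.4316e-7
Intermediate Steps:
C(w) = -16*w**2 (C(w) = -8*w*(w + w) = -8*w*2*w = -16*w**2)
1/C(290) = 1/(-16*290**2) = 1/(-16*84100) = 1/(-1345600) = -1/1345600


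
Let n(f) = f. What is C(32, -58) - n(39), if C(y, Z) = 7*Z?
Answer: -445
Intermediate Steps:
C(32, -58) - n(39) = 7*(-58) - 1*39 = -406 - 39 = -445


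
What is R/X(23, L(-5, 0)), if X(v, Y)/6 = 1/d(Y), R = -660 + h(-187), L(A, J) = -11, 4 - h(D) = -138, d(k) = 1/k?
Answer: 259/33 ≈ 7.8485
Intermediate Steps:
h(D) = 142 (h(D) = 4 - 1*(-138) = 4 + 138 = 142)
R = -518 (R = -660 + 142 = -518)
X(v, Y) = 6*Y (X(v, Y) = 6/(1/Y) = 6*Y)
R/X(23, L(-5, 0)) = -518/(6*(-11)) = -518/(-66) = -518*(-1/66) = 259/33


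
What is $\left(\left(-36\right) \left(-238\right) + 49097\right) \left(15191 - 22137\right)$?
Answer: $-400541090$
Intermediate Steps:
$\left(\left(-36\right) \left(-238\right) + 49097\right) \left(15191 - 22137\right) = \left(8568 + 49097\right) \left(-6946\right) = 57665 \left(-6946\right) = -400541090$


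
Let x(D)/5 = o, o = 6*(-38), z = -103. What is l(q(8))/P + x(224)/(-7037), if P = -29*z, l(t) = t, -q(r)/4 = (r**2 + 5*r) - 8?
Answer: 702972/21019519 ≈ 0.033444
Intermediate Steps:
q(r) = 32 - 20*r - 4*r**2 (q(r) = -4*((r**2 + 5*r) - 8) = -4*(-8 + r**2 + 5*r) = 32 - 20*r - 4*r**2)
o = -228
x(D) = -1140 (x(D) = 5*(-228) = -1140)
P = 2987 (P = -29*(-103) = 2987)
l(q(8))/P + x(224)/(-7037) = (32 - 20*8 - 4*8**2)/2987 - 1140/(-7037) = (32 - 160 - 4*64)*(1/2987) - 1140*(-1/7037) = (32 - 160 - 256)*(1/2987) + 1140/7037 = -384*1/2987 + 1140/7037 = -384/2987 + 1140/7037 = 702972/21019519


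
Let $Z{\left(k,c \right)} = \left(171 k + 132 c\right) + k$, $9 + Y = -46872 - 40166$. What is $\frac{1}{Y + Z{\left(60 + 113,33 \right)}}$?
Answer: $- \frac{1}{52935} \approx -1.8891 \cdot 10^{-5}$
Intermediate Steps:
$Y = -87047$ ($Y = -9 - 87038 = -87047$)
$Z{\left(k,c \right)} = 132 c + 172 k$ ($Z{\left(k,c \right)} = \left(132 c + 171 k\right) + k = 132 c + 172 k$)
$\frac{1}{Y + Z{\left(60 + 113,33 \right)}} = \frac{1}{-87047 + \left(132 \cdot 33 + 172 \left(60 + 113\right)\right)} = \frac{1}{-87047 + \left(4356 + 172 \cdot 173\right)} = \frac{1}{-87047 + \left(4356 + 29756\right)} = \frac{1}{-87047 + 34112} = \frac{1}{-52935} = - \frac{1}{52935}$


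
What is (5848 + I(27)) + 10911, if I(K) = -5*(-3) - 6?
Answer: 16768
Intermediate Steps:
I(K) = 9 (I(K) = 15 - 6 = 9)
(5848 + I(27)) + 10911 = (5848 + 9) + 10911 = 5857 + 10911 = 16768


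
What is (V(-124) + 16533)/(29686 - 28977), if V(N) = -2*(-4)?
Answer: 16541/709 ≈ 23.330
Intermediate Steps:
V(N) = 8
(V(-124) + 16533)/(29686 - 28977) = (8 + 16533)/(29686 - 28977) = 16541/709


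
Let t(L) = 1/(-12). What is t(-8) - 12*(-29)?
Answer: 4175/12 ≈ 347.92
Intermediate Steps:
t(L) = -1/12
t(-8) - 12*(-29) = -1/12 - 12*(-29) = -1/12 + 348 = 4175/12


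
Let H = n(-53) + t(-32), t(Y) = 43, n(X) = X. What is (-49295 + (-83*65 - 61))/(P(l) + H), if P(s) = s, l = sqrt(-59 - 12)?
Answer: 547510/171 + 54751*I*sqrt(71)/171 ≈ 3201.8 + 2697.9*I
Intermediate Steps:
l = I*sqrt(71) (l = sqrt(-71) = I*sqrt(71) ≈ 8.4261*I)
H = -10 (H = -53 + 43 = -10)
(-49295 + (-83*65 - 61))/(P(l) + H) = (-49295 + (-83*65 - 61))/(I*sqrt(71) - 10) = (-49295 + (-5395 - 61))/(-10 + I*sqrt(71)) = (-49295 - 5456)/(-10 + I*sqrt(71)) = -54751/(-10 + I*sqrt(71))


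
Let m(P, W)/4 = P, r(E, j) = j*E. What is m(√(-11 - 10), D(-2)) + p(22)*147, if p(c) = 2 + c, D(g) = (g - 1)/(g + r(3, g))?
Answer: 3528 + 4*I*√21 ≈ 3528.0 + 18.33*I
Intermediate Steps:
r(E, j) = E*j
D(g) = (-1 + g)/(4*g) (D(g) = (g - 1)/(g + 3*g) = (-1 + g)/((4*g)) = (-1 + g)*(1/(4*g)) = (-1 + g)/(4*g))
m(P, W) = 4*P
m(√(-11 - 10), D(-2)) + p(22)*147 = 4*√(-11 - 10) + (2 + 22)*147 = 4*√(-21) + 24*147 = 4*(I*√21) + 3528 = 4*I*√21 + 3528 = 3528 + 4*I*√21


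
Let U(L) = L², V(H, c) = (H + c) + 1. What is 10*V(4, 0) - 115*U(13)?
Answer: -19385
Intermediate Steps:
V(H, c) = 1 + H + c
10*V(4, 0) - 115*U(13) = 10*(1 + 4 + 0) - 115*13² = 10*5 - 115*169 = 50 - 19435 = -19385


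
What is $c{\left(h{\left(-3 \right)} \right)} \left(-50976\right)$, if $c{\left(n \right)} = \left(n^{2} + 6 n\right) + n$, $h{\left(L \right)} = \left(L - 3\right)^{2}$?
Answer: $-78910848$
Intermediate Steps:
$h{\left(L \right)} = \left(-3 + L\right)^{2}$
$c{\left(n \right)} = n^{2} + 7 n$
$c{\left(h{\left(-3 \right)} \right)} \left(-50976\right) = \left(-3 - 3\right)^{2} \left(7 + \left(-3 - 3\right)^{2}\right) \left(-50976\right) = \left(-6\right)^{2} \left(7 + \left(-6\right)^{2}\right) \left(-50976\right) = 36 \left(7 + 36\right) \left(-50976\right) = 36 \cdot 43 \left(-50976\right) = 1548 \left(-50976\right) = -78910848$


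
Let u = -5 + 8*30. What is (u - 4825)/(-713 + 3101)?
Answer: -765/398 ≈ -1.9221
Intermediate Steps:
u = 235 (u = -5 + 240 = 235)
(u - 4825)/(-713 + 3101) = (235 - 4825)/(-713 + 3101) = -4590/2388 = -4590*1/2388 = -765/398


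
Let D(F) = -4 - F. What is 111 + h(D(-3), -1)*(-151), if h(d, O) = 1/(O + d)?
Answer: 373/2 ≈ 186.50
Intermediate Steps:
111 + h(D(-3), -1)*(-151) = 111 - 151/(-1 + (-4 - 1*(-3))) = 111 - 151/(-1 + (-4 + 3)) = 111 - 151/(-1 - 1) = 111 - 151/(-2) = 111 - 1/2*(-151) = 111 + 151/2 = 373/2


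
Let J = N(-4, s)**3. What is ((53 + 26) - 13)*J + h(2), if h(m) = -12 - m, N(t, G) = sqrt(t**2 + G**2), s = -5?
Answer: -14 + 2706*sqrt(41) ≈ 17313.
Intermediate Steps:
N(t, G) = sqrt(G**2 + t**2)
J = 41*sqrt(41) (J = (sqrt((-5)**2 + (-4)**2))**3 = (sqrt(25 + 16))**3 = (sqrt(41))**3 = 41*sqrt(41) ≈ 262.53)
((53 + 26) - 13)*J + h(2) = ((53 + 26) - 13)*(41*sqrt(41)) + (-12 - 1*2) = (79 - 13)*(41*sqrt(41)) + (-12 - 2) = 66*(41*sqrt(41)) - 14 = 2706*sqrt(41) - 14 = -14 + 2706*sqrt(41)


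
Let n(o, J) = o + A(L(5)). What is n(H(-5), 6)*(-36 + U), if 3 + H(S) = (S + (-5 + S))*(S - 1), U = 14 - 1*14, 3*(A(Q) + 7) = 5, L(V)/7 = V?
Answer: -2940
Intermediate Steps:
L(V) = 7*V
A(Q) = -16/3 (A(Q) = -7 + (1/3)*5 = -7 + 5/3 = -16/3)
U = 0 (U = 14 - 14 = 0)
H(S) = -3 + (-1 + S)*(-5 + 2*S) (H(S) = -3 + (S + (-5 + S))*(S - 1) = -3 + (-5 + 2*S)*(-1 + S) = -3 + (-1 + S)*(-5 + 2*S))
n(o, J) = -16/3 + o (n(o, J) = o - 16/3 = -16/3 + o)
n(H(-5), 6)*(-36 + U) = (-16/3 + (2 - 7*(-5) + 2*(-5)**2))*(-36 + 0) = (-16/3 + (2 + 35 + 2*25))*(-36) = (-16/3 + (2 + 35 + 50))*(-36) = (-16/3 + 87)*(-36) = (245/3)*(-36) = -2940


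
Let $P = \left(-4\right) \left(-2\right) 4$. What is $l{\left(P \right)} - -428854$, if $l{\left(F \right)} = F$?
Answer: $428886$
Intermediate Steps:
$P = 32$ ($P = 8 \cdot 4 = 32$)
$l{\left(P \right)} - -428854 = 32 - -428854 = 32 + 428854 = 428886$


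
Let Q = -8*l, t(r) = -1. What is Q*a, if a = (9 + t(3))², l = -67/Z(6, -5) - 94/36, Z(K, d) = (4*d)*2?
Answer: 21568/45 ≈ 479.29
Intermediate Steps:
Z(K, d) = 8*d
l = -337/360 (l = -67/(8*(-5)) - 94/36 = -67/(-40) - 94*1/36 = -67*(-1/40) - 47/18 = 67/40 - 47/18 = -337/360 ≈ -0.93611)
a = 64 (a = (9 - 1)² = 8² = 64)
Q = 337/45 (Q = -8*(-337/360) = 337/45 ≈ 7.4889)
Q*a = (337/45)*64 = 21568/45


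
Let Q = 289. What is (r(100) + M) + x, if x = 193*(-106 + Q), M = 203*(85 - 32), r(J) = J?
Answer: 46178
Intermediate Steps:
M = 10759 (M = 203*53 = 10759)
x = 35319 (x = 193*(-106 + 289) = 193*183 = 35319)
(r(100) + M) + x = (100 + 10759) + 35319 = 10859 + 35319 = 46178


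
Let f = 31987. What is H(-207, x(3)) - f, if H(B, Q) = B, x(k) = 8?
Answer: -32194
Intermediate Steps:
H(-207, x(3)) - f = -207 - 1*31987 = -207 - 31987 = -32194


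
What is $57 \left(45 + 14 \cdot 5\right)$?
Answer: $6555$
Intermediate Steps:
$57 \left(45 + 14 \cdot 5\right) = 57 \left(45 + 70\right) = 57 \cdot 115 = 6555$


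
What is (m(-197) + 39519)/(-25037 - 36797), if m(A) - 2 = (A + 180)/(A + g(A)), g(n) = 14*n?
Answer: -58392286/91359735 ≈ -0.63915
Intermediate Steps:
m(A) = 2 + (180 + A)/(15*A) (m(A) = 2 + (A + 180)/(A + 14*A) = 2 + (180 + A)/((15*A)) = 2 + (180 + A)*(1/(15*A)) = 2 + (180 + A)/(15*A))
(m(-197) + 39519)/(-25037 - 36797) = ((31/15 + 12/(-197)) + 39519)/(-25037 - 36797) = ((31/15 + 12*(-1/197)) + 39519)/(-61834) = ((31/15 - 12/197) + 39519)*(-1/61834) = (5927/2955 + 39519)*(-1/61834) = (116784572/2955)*(-1/61834) = -58392286/91359735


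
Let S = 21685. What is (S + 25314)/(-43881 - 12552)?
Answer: -46999/56433 ≈ -0.83283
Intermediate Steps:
(S + 25314)/(-43881 - 12552) = (21685 + 25314)/(-43881 - 12552) = 46999/(-56433) = 46999*(-1/56433) = -46999/56433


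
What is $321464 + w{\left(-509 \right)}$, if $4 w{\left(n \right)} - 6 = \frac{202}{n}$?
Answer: $\frac{163625889}{509} \approx 3.2147 \cdot 10^{5}$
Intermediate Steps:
$w{\left(n \right)} = \frac{3}{2} + \frac{101}{2 n}$ ($w{\left(n \right)} = \frac{3}{2} + \frac{202 \frac{1}{n}}{4} = \frac{3}{2} + \frac{101}{2 n}$)
$321464 + w{\left(-509 \right)} = 321464 + \frac{101 + 3 \left(-509\right)}{2 \left(-509\right)} = 321464 + \frac{1}{2} \left(- \frac{1}{509}\right) \left(101 - 1527\right) = 321464 + \frac{1}{2} \left(- \frac{1}{509}\right) \left(-1426\right) = 321464 + \frac{713}{509} = \frac{163625889}{509}$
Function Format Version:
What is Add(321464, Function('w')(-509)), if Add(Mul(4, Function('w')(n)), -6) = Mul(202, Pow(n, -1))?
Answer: Rational(163625889, 509) ≈ 3.2147e+5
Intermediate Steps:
Function('w')(n) = Add(Rational(3, 2), Mul(Rational(101, 2), Pow(n, -1))) (Function('w')(n) = Add(Rational(3, 2), Mul(Rational(1, 4), Mul(202, Pow(n, -1)))) = Add(Rational(3, 2), Mul(Rational(101, 2), Pow(n, -1))))
Add(321464, Function('w')(-509)) = Add(321464, Mul(Rational(1, 2), Pow(-509, -1), Add(101, Mul(3, -509)))) = Add(321464, Mul(Rational(1, 2), Rational(-1, 509), Add(101, -1527))) = Add(321464, Mul(Rational(1, 2), Rational(-1, 509), -1426)) = Add(321464, Rational(713, 509)) = Rational(163625889, 509)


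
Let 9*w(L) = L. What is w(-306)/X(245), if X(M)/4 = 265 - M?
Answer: -17/40 ≈ -0.42500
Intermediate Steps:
w(L) = L/9
X(M) = 1060 - 4*M (X(M) = 4*(265 - M) = 1060 - 4*M)
w(-306)/X(245) = ((⅑)*(-306))/(1060 - 4*245) = -34/(1060 - 980) = -34/80 = -34*1/80 = -17/40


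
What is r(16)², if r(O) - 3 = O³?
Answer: 16801801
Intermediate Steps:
r(O) = 3 + O³
r(16)² = (3 + 16³)² = (3 + 4096)² = 4099² = 16801801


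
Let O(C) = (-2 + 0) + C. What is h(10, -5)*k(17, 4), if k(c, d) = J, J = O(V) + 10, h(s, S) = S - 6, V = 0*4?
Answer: -88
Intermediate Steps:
V = 0
h(s, S) = -6 + S
O(C) = -2 + C
J = 8 (J = (-2 + 0) + 10 = -2 + 10 = 8)
k(c, d) = 8
h(10, -5)*k(17, 4) = (-6 - 5)*8 = -11*8 = -88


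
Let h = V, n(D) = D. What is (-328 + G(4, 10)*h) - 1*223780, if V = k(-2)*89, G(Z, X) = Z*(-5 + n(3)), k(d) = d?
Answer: -222684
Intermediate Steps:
G(Z, X) = -2*Z (G(Z, X) = Z*(-5 + 3) = Z*(-2) = -2*Z)
V = -178 (V = -2*89 = -178)
h = -178
(-328 + G(4, 10)*h) - 1*223780 = (-328 - 2*4*(-178)) - 1*223780 = (-328 - 8*(-178)) - 223780 = (-328 + 1424) - 223780 = 1096 - 223780 = -222684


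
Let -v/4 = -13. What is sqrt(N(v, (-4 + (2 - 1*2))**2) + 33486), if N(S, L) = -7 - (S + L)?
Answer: sqrt(33411) ≈ 182.79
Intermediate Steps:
v = 52 (v = -4*(-13) = 52)
N(S, L) = -7 - L - S (N(S, L) = -7 - (L + S) = -7 + (-L - S) = -7 - L - S)
sqrt(N(v, (-4 + (2 - 1*2))**2) + 33486) = sqrt((-7 - (-4 + (2 - 1*2))**2 - 1*52) + 33486) = sqrt((-7 - (-4 + (2 - 2))**2 - 52) + 33486) = sqrt((-7 - (-4 + 0)**2 - 52) + 33486) = sqrt((-7 - 1*(-4)**2 - 52) + 33486) = sqrt((-7 - 1*16 - 52) + 33486) = sqrt((-7 - 16 - 52) + 33486) = sqrt(-75 + 33486) = sqrt(33411)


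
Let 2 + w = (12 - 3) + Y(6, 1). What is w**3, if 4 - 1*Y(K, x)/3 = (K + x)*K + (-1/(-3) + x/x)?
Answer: -1367631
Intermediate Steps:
Y(K, x) = 8 - 3*K*(K + x) (Y(K, x) = 12 - 3*((K + x)*K + (-1/(-3) + x/x)) = 12 - 3*(K*(K + x) + (-1*(-1/3) + 1)) = 12 - 3*(K*(K + x) + (1/3 + 1)) = 12 - 3*(K*(K + x) + 4/3) = 12 - 3*(4/3 + K*(K + x)) = 12 + (-4 - 3*K*(K + x)) = 8 - 3*K*(K + x))
w = -111 (w = -2 + ((12 - 3) + (8 - 3*6**2 - 3*6*1)) = -2 + (9 + (8 - 3*36 - 18)) = -2 + (9 + (8 - 108 - 18)) = -2 + (9 - 118) = -2 - 109 = -111)
w**3 = (-111)**3 = -1367631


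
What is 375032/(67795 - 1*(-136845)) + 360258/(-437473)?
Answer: 11292897127/11190559340 ≈ 1.0091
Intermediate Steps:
375032/(67795 - 1*(-136845)) + 360258/(-437473) = 375032/(67795 + 136845) + 360258*(-1/437473) = 375032/204640 - 360258/437473 = 375032*(1/204640) - 360258/437473 = 46879/25580 - 360258/437473 = 11292897127/11190559340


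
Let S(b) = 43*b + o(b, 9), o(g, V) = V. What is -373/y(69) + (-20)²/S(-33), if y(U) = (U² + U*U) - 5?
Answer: -433273/1341897 ≈ -0.32288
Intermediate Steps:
S(b) = 9 + 43*b (S(b) = 43*b + 9 = 9 + 43*b)
y(U) = -5 + 2*U² (y(U) = (U² + U²) - 5 = 2*U² - 5 = -5 + 2*U²)
-373/y(69) + (-20)²/S(-33) = -373/(-5 + 2*69²) + (-20)²/(9 + 43*(-33)) = -373/(-5 + 2*4761) + 400/(9 - 1419) = -373/(-5 + 9522) + 400/(-1410) = -373/9517 + 400*(-1/1410) = -373*1/9517 - 40/141 = -373/9517 - 40/141 = -433273/1341897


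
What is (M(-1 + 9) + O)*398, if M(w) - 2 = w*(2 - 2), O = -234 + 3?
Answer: -91142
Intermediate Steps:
O = -231
M(w) = 2 (M(w) = 2 + w*(2 - 2) = 2 + w*0 = 2 + 0 = 2)
(M(-1 + 9) + O)*398 = (2 - 231)*398 = -229*398 = -91142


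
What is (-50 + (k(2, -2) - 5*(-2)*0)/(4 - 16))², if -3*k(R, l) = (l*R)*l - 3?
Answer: 3222025/1296 ≈ 2486.1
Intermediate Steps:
k(R, l) = 1 - R*l²/3 (k(R, l) = -((l*R)*l - 3)/3 = -((R*l)*l - 3)/3 = -(R*l² - 3)/3 = -(-3 + R*l²)/3 = 1 - R*l²/3)
(-50 + (k(2, -2) - 5*(-2)*0)/(4 - 16))² = (-50 + ((1 - ⅓*2*(-2)²) - 5*(-2)*0)/(4 - 16))² = (-50 + ((1 - ⅓*2*4) + 10*0)/(-12))² = (-50 + ((1 - 8/3) + 0)*(-1/12))² = (-50 + (-5/3 + 0)*(-1/12))² = (-50 - 5/3*(-1/12))² = (-50 + 5/36)² = (-1795/36)² = 3222025/1296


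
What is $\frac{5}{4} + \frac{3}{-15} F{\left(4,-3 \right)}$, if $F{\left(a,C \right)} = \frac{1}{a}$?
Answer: $\frac{6}{5} \approx 1.2$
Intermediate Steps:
$\frac{5}{4} + \frac{3}{-15} F{\left(4,-3 \right)} = \frac{5}{4} + \frac{3 \frac{1}{-15}}{4} = 5 \cdot \frac{1}{4} + 3 \left(- \frac{1}{15}\right) \frac{1}{4} = \frac{5}{4} - \frac{1}{20} = \frac{6}{5}$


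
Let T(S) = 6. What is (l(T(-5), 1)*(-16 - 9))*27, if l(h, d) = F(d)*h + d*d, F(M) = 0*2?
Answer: -675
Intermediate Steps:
F(M) = 0
l(h, d) = d**2 (l(h, d) = 0*h + d*d = 0 + d**2 = d**2)
(l(T(-5), 1)*(-16 - 9))*27 = (1**2*(-16 - 9))*27 = (1*(-25))*27 = -25*27 = -675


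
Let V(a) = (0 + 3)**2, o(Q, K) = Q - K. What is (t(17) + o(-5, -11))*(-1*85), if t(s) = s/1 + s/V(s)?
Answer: -19040/9 ≈ -2115.6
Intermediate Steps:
V(a) = 9 (V(a) = 3**2 = 9)
t(s) = 10*s/9 (t(s) = s/1 + s/9 = s*1 + s*(1/9) = s + s/9 = 10*s/9)
(t(17) + o(-5, -11))*(-1*85) = ((10/9)*17 + (-5 - 1*(-11)))*(-1*85) = (170/9 + (-5 + 11))*(-85) = (170/9 + 6)*(-85) = (224/9)*(-85) = -19040/9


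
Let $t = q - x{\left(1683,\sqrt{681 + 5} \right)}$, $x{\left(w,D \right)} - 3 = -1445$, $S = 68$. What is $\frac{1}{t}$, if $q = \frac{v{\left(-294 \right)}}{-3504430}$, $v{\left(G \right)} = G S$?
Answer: $\frac{1752215}{2526704026} \approx 0.00069348$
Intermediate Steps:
$v{\left(G \right)} = 68 G$ ($v{\left(G \right)} = G 68 = 68 G$)
$q = \frac{9996}{1752215}$ ($q = \frac{68 \left(-294\right)}{-3504430} = \left(-19992\right) \left(- \frac{1}{3504430}\right) = \frac{9996}{1752215} \approx 0.0057048$)
$x{\left(w,D \right)} = -1442$ ($x{\left(w,D \right)} = 3 - 1445 = -1442$)
$t = \frac{2526704026}{1752215}$ ($t = \frac{9996}{1752215} - -1442 = \frac{9996}{1752215} + 1442 = \frac{2526704026}{1752215} \approx 1442.0$)
$\frac{1}{t} = \frac{1}{\frac{2526704026}{1752215}} = \frac{1752215}{2526704026}$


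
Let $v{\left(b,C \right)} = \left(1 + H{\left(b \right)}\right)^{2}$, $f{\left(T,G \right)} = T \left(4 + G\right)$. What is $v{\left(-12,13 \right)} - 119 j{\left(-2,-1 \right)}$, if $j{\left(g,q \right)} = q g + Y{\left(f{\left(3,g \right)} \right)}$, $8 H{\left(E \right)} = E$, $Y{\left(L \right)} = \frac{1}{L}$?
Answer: $- \frac{3091}{12} \approx -257.58$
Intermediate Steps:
$H{\left(E \right)} = \frac{E}{8}$
$j{\left(g,q \right)} = \frac{1}{12 + 3 g} + g q$ ($j{\left(g,q \right)} = q g + \frac{1}{3 \left(4 + g\right)} = g q + \frac{1}{12 + 3 g} = \frac{1}{12 + 3 g} + g q$)
$v{\left(b,C \right)} = \left(1 + \frac{b}{8}\right)^{2}$
$v{\left(-12,13 \right)} - 119 j{\left(-2,-1 \right)} = \frac{\left(8 - 12\right)^{2}}{64} - 119 \frac{\frac{1}{3} - - 2 \left(4 - 2\right)}{4 - 2} = \frac{\left(-4\right)^{2}}{64} - 119 \frac{\frac{1}{3} - \left(-2\right) 2}{2} = \frac{1}{64} \cdot 16 - 119 \frac{\frac{1}{3} + 4}{2} = \frac{1}{4} - 119 \cdot \frac{1}{2} \cdot \frac{13}{3} = \frac{1}{4} - \frac{1547}{6} = - \frac{3091}{12}$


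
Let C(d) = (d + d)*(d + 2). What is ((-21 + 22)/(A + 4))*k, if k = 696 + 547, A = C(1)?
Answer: 1243/10 ≈ 124.30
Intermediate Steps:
C(d) = 2*d*(2 + d) (C(d) = (2*d)*(2 + d) = 2*d*(2 + d))
A = 6 (A = 2*1*(2 + 1) = 2*1*3 = 6)
k = 1243
((-21 + 22)/(A + 4))*k = ((-21 + 22)/(6 + 4))*1243 = (1/10)*1243 = 1243/10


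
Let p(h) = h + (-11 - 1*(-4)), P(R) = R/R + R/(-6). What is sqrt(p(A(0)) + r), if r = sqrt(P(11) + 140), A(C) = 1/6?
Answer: sqrt(-246 + 6*sqrt(5010))/6 ≈ 2.2279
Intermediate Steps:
P(R) = 1 - R/6 (P(R) = 1 + R*(-1/6) = 1 - R/6)
A(C) = 1/6
p(h) = -7 + h (p(h) = h + (-11 + 4) = h - 7 = -7 + h)
r = sqrt(5010)/6 (r = sqrt((1 - 1/6*11) + 140) = sqrt((1 - 11/6) + 140) = sqrt(-5/6 + 140) = sqrt(835/6) = sqrt(5010)/6 ≈ 11.797)
sqrt(p(A(0)) + r) = sqrt((-7 + 1/6) + sqrt(5010)/6) = sqrt(-41/6 + sqrt(5010)/6)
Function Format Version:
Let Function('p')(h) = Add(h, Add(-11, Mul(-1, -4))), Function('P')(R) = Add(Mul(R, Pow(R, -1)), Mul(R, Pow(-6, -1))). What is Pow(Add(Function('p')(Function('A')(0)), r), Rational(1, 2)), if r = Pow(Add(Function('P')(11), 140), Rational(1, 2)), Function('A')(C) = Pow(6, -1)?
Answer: Mul(Rational(1, 6), Pow(Add(-246, Mul(6, Pow(5010, Rational(1, 2)))), Rational(1, 2))) ≈ 2.2279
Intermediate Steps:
Function('P')(R) = Add(1, Mul(Rational(-1, 6), R)) (Function('P')(R) = Add(1, Mul(R, Rational(-1, 6))) = Add(1, Mul(Rational(-1, 6), R)))
Function('A')(C) = Rational(1, 6)
Function('p')(h) = Add(-7, h) (Function('p')(h) = Add(h, Add(-11, 4)) = Add(h, -7) = Add(-7, h))
r = Mul(Rational(1, 6), Pow(5010, Rational(1, 2))) (r = Pow(Add(Add(1, Mul(Rational(-1, 6), 11)), 140), Rational(1, 2)) = Pow(Add(Add(1, Rational(-11, 6)), 140), Rational(1, 2)) = Pow(Add(Rational(-5, 6), 140), Rational(1, 2)) = Pow(Rational(835, 6), Rational(1, 2)) = Mul(Rational(1, 6), Pow(5010, Rational(1, 2))) ≈ 11.797)
Pow(Add(Function('p')(Function('A')(0)), r), Rational(1, 2)) = Pow(Add(Add(-7, Rational(1, 6)), Mul(Rational(1, 6), Pow(5010, Rational(1, 2)))), Rational(1, 2)) = Pow(Add(Rational(-41, 6), Mul(Rational(1, 6), Pow(5010, Rational(1, 2)))), Rational(1, 2))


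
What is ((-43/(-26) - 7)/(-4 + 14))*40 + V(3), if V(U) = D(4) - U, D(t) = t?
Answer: -265/13 ≈ -20.385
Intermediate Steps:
V(U) = 4 - U
((-43/(-26) - 7)/(-4 + 14))*40 + V(3) = ((-43/(-26) - 7)/(-4 + 14))*40 + (4 - 1*3) = ((-43*(-1/26) - 7)/10)*40 + (4 - 3) = ((43/26 - 7)*(⅒))*40 + 1 = -139/26*⅒*40 + 1 = -139/260*40 + 1 = -278/13 + 1 = -265/13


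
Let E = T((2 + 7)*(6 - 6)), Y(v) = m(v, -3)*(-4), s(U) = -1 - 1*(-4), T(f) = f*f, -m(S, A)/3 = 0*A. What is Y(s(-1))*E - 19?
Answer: -19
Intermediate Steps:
m(S, A) = 0 (m(S, A) = -0*A = -3*0 = 0)
T(f) = f²
s(U) = 3 (s(U) = -1 + 4 = 3)
Y(v) = 0 (Y(v) = 0*(-4) = 0)
E = 0 (E = ((2 + 7)*(6 - 6))² = (9*0)² = 0² = 0)
Y(s(-1))*E - 19 = 0*0 - 19 = 0 - 19 = -19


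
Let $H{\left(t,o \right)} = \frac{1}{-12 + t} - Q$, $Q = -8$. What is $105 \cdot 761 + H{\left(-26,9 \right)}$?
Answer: $\frac{3036693}{38} \approx 79913.0$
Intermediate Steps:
$H{\left(t,o \right)} = 8 + \frac{1}{-12 + t}$ ($H{\left(t,o \right)} = \frac{1}{-12 + t} - -8 = \frac{1}{-12 + t} + 8 = 8 + \frac{1}{-12 + t}$)
$105 \cdot 761 + H{\left(-26,9 \right)} = 105 \cdot 761 + \frac{-95 + 8 \left(-26\right)}{-12 - 26} = 79905 + \frac{-95 - 208}{-38} = 79905 - - \frac{303}{38} = 79905 + \frac{303}{38} = \frac{3036693}{38}$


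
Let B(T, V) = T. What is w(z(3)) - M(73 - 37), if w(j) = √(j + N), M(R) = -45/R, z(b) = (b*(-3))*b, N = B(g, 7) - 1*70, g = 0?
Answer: 5/4 + I*√97 ≈ 1.25 + 9.8489*I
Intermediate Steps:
N = -70 (N = 0 - 1*70 = 0 - 70 = -70)
z(b) = -3*b² (z(b) = (-3*b)*b = -3*b²)
w(j) = √(-70 + j) (w(j) = √(j - 70) = √(-70 + j))
w(z(3)) - M(73 - 37) = √(-70 - 3*3²) - (-45)/(73 - 37) = √(-70 - 3*9) - (-45)/36 = √(-70 - 27) - (-45)/36 = √(-97) - 1*(-5/4) = I*√97 + 5/4 = 5/4 + I*√97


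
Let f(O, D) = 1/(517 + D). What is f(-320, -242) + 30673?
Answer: 8435076/275 ≈ 30673.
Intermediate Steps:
f(-320, -242) + 30673 = 1/(517 - 242) + 30673 = 1/275 + 30673 = 8435076/275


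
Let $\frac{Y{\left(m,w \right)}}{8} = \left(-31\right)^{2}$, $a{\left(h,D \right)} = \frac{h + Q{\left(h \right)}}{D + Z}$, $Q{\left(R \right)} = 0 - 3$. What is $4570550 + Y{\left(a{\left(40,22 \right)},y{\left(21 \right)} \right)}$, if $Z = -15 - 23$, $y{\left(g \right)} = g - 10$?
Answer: $4578238$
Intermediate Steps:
$y{\left(g \right)} = -10 + g$
$Q{\left(R \right)} = -3$
$Z = -38$ ($Z = -15 - 23 = -38$)
$a{\left(h,D \right)} = \frac{-3 + h}{-38 + D}$ ($a{\left(h,D \right)} = \frac{h - 3}{D - 38} = \frac{-3 + h}{-38 + D}$)
$Y{\left(m,w \right)} = 7688$ ($Y{\left(m,w \right)} = 8 \left(-31\right)^{2} = 8 \cdot 961 = 7688$)
$4570550 + Y{\left(a{\left(40,22 \right)},y{\left(21 \right)} \right)} = 4570550 + 7688 = 4578238$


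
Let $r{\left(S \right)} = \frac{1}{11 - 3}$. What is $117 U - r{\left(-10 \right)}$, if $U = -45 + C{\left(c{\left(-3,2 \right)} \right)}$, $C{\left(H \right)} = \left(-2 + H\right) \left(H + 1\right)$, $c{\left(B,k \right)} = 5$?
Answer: $- \frac{25273}{8} \approx -3159.1$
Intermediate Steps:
$C{\left(H \right)} = \left(1 + H\right) \left(-2 + H\right)$ ($C{\left(H \right)} = \left(-2 + H\right) \left(1 + H\right) = \left(1 + H\right) \left(-2 + H\right)$)
$r{\left(S \right)} = \frac{1}{8}$
$U = -27$ ($U = -45 - \left(7 - 25\right) = -45 - -18 = -45 + 18 = -27$)
$117 U - r{\left(-10 \right)} = 117 \left(-27\right) - \frac{1}{8} = -3159 - \frac{1}{8} = - \frac{25273}{8}$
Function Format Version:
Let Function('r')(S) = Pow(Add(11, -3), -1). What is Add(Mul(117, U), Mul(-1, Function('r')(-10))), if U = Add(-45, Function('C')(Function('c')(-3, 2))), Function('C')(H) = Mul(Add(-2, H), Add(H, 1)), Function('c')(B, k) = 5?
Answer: Rational(-25273, 8) ≈ -3159.1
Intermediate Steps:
Function('C')(H) = Mul(Add(1, H), Add(-2, H)) (Function('C')(H) = Mul(Add(-2, H), Add(1, H)) = Mul(Add(1, H), Add(-2, H)))
Function('r')(S) = Rational(1, 8) (Function('r')(S) = Pow(8, -1) = Rational(1, 8))
U = -27 (U = Add(-45, Add(-2, Pow(5, 2), Mul(-1, 5))) = Add(-45, Add(-2, 25, -5)) = Add(-45, 18) = -27)
Add(Mul(117, U), Mul(-1, Function('r')(-10))) = Add(Mul(117, -27), Mul(-1, Rational(1, 8))) = Add(-3159, Rational(-1, 8)) = Rational(-25273, 8)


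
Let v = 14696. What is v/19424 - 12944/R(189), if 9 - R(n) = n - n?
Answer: -31411499/21852 ≈ -1437.5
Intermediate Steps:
R(n) = 9 (R(n) = 9 - (n - n) = 9 - 1*0 = 9 + 0 = 9)
v/19424 - 12944/R(189) = 14696/19424 - 12944/9 = 14696*(1/19424) - 12944*⅑ = 1837/2428 - 12944/9 = -31411499/21852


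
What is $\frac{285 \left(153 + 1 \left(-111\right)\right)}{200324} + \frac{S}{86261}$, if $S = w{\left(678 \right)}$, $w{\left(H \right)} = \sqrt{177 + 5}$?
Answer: $\frac{5985}{100162} + \frac{\sqrt{182}}{86261} \approx 0.05991$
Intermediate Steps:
$w{\left(H \right)} = \sqrt{182}$
$S = \sqrt{182} \approx 13.491$
$\frac{285 \left(153 + 1 \left(-111\right)\right)}{200324} + \frac{S}{86261} = \frac{285 \left(153 + 1 \left(-111\right)\right)}{200324} + \frac{\sqrt{182}}{86261} = 285 \left(153 - 111\right) \frac{1}{200324} + \sqrt{182} \cdot \frac{1}{86261} = 285 \cdot 42 \cdot \frac{1}{200324} + \frac{\sqrt{182}}{86261} = 11970 \cdot \frac{1}{200324} + \frac{\sqrt{182}}{86261} = \frac{5985}{100162} + \frac{\sqrt{182}}{86261}$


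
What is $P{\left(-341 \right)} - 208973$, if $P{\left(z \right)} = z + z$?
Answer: $-209655$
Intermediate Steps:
$P{\left(z \right)} = 2 z$
$P{\left(-341 \right)} - 208973 = 2 \left(-341\right) - 208973 = -682 - 208973 = -209655$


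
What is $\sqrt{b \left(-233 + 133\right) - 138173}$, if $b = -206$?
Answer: $i \sqrt{117573} \approx 342.89 i$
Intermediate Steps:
$\sqrt{b \left(-233 + 133\right) - 138173} = \sqrt{- 206 \left(-233 + 133\right) - 138173} = \sqrt{\left(-206\right) \left(-100\right) - 138173} = \sqrt{20600 - 138173} = \sqrt{-117573} = i \sqrt{117573}$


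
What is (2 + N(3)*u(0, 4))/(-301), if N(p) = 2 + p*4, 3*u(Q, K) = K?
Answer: -62/903 ≈ -0.068660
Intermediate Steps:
u(Q, K) = K/3
N(p) = 2 + 4*p
(2 + N(3)*u(0, 4))/(-301) = (2 + (2 + 4*3)*((⅓)*4))/(-301) = (2 + (2 + 12)*(4/3))*(-1/301) = (2 + 14*(4/3))*(-1/301) = (2 + 56/3)*(-1/301) = (62/3)*(-1/301) = -62/903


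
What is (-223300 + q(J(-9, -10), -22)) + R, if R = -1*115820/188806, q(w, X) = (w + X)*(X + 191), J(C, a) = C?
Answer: -21574825127/94403 ≈ -2.2854e+5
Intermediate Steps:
q(w, X) = (191 + X)*(X + w) (q(w, X) = (X + w)*(191 + X) = (191 + X)*(X + w))
R = -57910/94403 (R = -115820*1/188806 = -57910/94403 ≈ -0.61343)
(-223300 + q(J(-9, -10), -22)) + R = (-223300 + ((-22)² + 191*(-22) + 191*(-9) - 22*(-9))) - 57910/94403 = (-223300 + (484 - 4202 - 1719 + 198)) - 57910/94403 = (-223300 - 5239) - 57910/94403 = -228539 - 57910/94403 = -21574825127/94403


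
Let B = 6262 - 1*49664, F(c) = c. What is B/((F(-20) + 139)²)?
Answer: -43402/14161 ≈ -3.0649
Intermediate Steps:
B = -43402 (B = 6262 - 49664 = -43402)
B/((F(-20) + 139)²) = -43402/(-20 + 139)² = -43402/(119²) = -43402/14161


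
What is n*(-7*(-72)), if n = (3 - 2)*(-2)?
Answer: -1008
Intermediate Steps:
n = -2 (n = 1*(-2) = -2)
n*(-7*(-72)) = -(-14)*(-72) = -2*504 = -1008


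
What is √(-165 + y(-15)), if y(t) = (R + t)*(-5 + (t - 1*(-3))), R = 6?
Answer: 2*I*√3 ≈ 3.4641*I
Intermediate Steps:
y(t) = (-2 + t)*(6 + t) (y(t) = (6 + t)*(-5 + (t - 1*(-3))) = (6 + t)*(-5 + (t + 3)) = (6 + t)*(-5 + (3 + t)) = (6 + t)*(-2 + t) = (-2 + t)*(6 + t))
√(-165 + y(-15)) = √(-165 + (-12 + (-15)² + 4*(-15))) = √(-165 + (-12 + 225 - 60)) = √(-165 + 153) = √(-12) = 2*I*√3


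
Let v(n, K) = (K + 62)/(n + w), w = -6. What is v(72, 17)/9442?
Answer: 79/623172 ≈ 0.00012677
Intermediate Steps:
v(n, K) = (62 + K)/(-6 + n) (v(n, K) = (K + 62)/(n - 6) = (62 + K)/(-6 + n))
v(72, 17)/9442 = ((62 + 17)/(-6 + 72))/9442 = (79/66)*(1/9442) = 79/623172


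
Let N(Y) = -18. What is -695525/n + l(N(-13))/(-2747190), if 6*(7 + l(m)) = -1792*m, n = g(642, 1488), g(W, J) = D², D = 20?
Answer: -38214829447/21977520 ≈ -1738.8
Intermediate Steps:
g(W, J) = 400 (g(W, J) = 20² = 400)
n = 400
l(m) = -7 - 896*m/3 (l(m) = -7 + (-1792*m)/6 = -7 - 896*m/3)
-695525/n + l(N(-13))/(-2747190) = -695525/400 + (-7 - 896/3*(-18))/(-2747190) = -695525*1/400 + (-7 + 5376)*(-1/2747190) = -27821/16 + 5369*(-1/2747190) = -27821/16 - 5369/2747190 = -38214829447/21977520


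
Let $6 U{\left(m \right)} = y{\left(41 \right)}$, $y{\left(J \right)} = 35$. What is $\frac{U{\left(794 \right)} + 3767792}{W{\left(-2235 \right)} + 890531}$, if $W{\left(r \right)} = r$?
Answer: $\frac{22606787}{5329776} \approx 4.2416$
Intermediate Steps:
$U{\left(m \right)} = \frac{35}{6}$ ($U{\left(m \right)} = \frac{1}{6} \cdot 35 = \frac{35}{6}$)
$\frac{U{\left(794 \right)} + 3767792}{W{\left(-2235 \right)} + 890531} = \frac{\frac{35}{6} + 3767792}{-2235 + 890531} = \frac{22606787}{6 \cdot 888296} = \frac{22606787}{6} \cdot \frac{1}{888296} = \frac{22606787}{5329776}$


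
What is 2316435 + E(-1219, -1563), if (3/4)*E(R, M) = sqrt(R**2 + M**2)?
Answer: 2316435 + 4*sqrt(3928930)/3 ≈ 2.3191e+6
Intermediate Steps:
E(R, M) = 4*sqrt(M**2 + R**2)/3 (E(R, M) = 4*sqrt(R**2 + M**2)/3 = 4*sqrt(M**2 + R**2)/3)
2316435 + E(-1219, -1563) = 2316435 + 4*sqrt((-1563)**2 + (-1219)**2)/3 = 2316435 + 4*sqrt(2442969 + 1485961)/3 = 2316435 + 4*sqrt(3928930)/3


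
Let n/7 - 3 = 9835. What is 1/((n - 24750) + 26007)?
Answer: 1/70123 ≈ 1.4261e-5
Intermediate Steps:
n = 68866 (n = 21 + 7*9835 = 21 + 68845 = 68866)
1/((n - 24750) + 26007) = 1/((68866 - 24750) + 26007) = 1/(44116 + 26007) = 1/70123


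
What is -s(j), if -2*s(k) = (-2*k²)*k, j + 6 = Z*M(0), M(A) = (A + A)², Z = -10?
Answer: 216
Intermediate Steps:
M(A) = 4*A² (M(A) = (2*A)² = 4*A²)
j = -6 (j = -6 - 40*0² = -6 - 40*0 = -6 - 10*0 = -6 + 0 = -6)
s(k) = k³ (s(k) = -(-2*k²)*k/2 = -(-1)*k³ = k³)
-s(j) = -1*(-6)³ = -1*(-216) = 216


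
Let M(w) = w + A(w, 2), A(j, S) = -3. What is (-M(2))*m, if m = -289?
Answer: -289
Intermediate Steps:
M(w) = -3 + w (M(w) = w - 3 = -3 + w)
(-M(2))*m = -(-3 + 2)*(-289) = -1*(-1)*(-289) = 1*(-289) = -289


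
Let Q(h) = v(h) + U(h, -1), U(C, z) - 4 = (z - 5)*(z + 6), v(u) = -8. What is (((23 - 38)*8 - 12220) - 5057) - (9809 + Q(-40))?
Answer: -27172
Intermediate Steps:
U(C, z) = 4 + (-5 + z)*(6 + z) (U(C, z) = 4 + (z - 5)*(z + 6) = 4 + (-5 + z)*(6 + z))
Q(h) = -34 (Q(h) = -8 + (-26 - 1 + (-1)²) = -8 + (-26 - 1 + 1) = -8 - 26 = -34)
(((23 - 38)*8 - 12220) - 5057) - (9809 + Q(-40)) = (((23 - 38)*8 - 12220) - 5057) - (9809 - 34) = ((-15*8 - 12220) - 5057) - 1*9775 = ((-120 - 12220) - 5057) - 9775 = (-12340 - 5057) - 9775 = -17397 - 9775 = -27172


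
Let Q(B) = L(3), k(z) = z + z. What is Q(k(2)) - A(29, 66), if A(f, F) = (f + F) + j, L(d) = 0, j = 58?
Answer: -153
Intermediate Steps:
k(z) = 2*z
A(f, F) = 58 + F + f (A(f, F) = (f + F) + 58 = (F + f) + 58 = 58 + F + f)
Q(B) = 0
Q(k(2)) - A(29, 66) = 0 - (58 + 66 + 29) = 0 - 1*153 = 0 - 153 = -153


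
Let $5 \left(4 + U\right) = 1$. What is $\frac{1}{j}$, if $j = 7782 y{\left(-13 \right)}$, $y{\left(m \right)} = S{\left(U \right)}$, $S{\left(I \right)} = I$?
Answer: $- \frac{5}{147858} \approx -3.3816 \cdot 10^{-5}$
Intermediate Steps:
$U = - \frac{19}{5}$ ($U = -4 + \frac{1}{5} \cdot 1 = -4 + \frac{1}{5} = - \frac{19}{5} \approx -3.8$)
$y{\left(m \right)} = - \frac{19}{5}$
$j = - \frac{147858}{5}$ ($j = 7782 \left(- \frac{19}{5}\right) = - \frac{147858}{5} \approx -29572.0$)
$\frac{1}{j} = \frac{1}{- \frac{147858}{5}} = - \frac{5}{147858}$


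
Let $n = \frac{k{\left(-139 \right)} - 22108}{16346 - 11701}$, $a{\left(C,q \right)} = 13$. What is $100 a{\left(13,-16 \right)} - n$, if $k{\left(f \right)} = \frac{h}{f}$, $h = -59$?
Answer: $\frac{842424453}{645655} \approx 1304.8$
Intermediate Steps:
$k{\left(f \right)} = - \frac{59}{f}$
$n = - \frac{3072953}{645655}$ ($n = \frac{- \frac{59}{-139} - 22108}{16346 - 11701} = \frac{\left(-59\right) \left(- \frac{1}{139}\right) - 22108}{4645} = \left(\frac{59}{139} - 22108\right) \frac{1}{4645} = \left(- \frac{3072953}{139}\right) \frac{1}{4645} = - \frac{3072953}{645655} \approx -4.7594$)
$100 a{\left(13,-16 \right)} - n = 100 \cdot 13 - - \frac{3072953}{645655} = 1300 + \frac{3072953}{645655} = \frac{842424453}{645655}$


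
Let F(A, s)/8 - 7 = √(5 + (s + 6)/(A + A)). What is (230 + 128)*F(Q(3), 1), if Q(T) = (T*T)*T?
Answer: 20048 + 1432*√1662/9 ≈ 26535.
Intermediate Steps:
Q(T) = T³ (Q(T) = T²*T = T³)
F(A, s) = 56 + 8*√(5 + (6 + s)/(2*A)) (F(A, s) = 56 + 8*√(5 + (s + 6)/(A + A)) = 56 + 8*√(5 + (6 + s)/((2*A))) = 56 + 8*√(5 + (6 + s)*(1/(2*A))) = 56 + 8*√(5 + (6 + s)/(2*A)))
(230 + 128)*F(Q(3), 1) = (230 + 128)*(56 + 4*√2*√((6 + 1 + 10*3³)/(3³))) = 358*(56 + 4*√2*√((6 + 1 + 10*27)/27)) = 358*(56 + 4*√2*√((6 + 1 + 270)/27)) = 358*(56 + 4*√2*√((1/27)*277)) = 358*(56 + 4*√2*√(277/27)) = 358*(56 + 4*√2*(√831/9)) = 358*(56 + 4*√1662/9) = 20048 + 1432*√1662/9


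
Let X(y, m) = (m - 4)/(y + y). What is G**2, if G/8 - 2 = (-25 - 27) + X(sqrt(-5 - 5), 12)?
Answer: 799488/5 + 2560*I*sqrt(10) ≈ 1.599e+5 + 8095.4*I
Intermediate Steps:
X(y, m) = (-4 + m)/(2*y) (X(y, m) = (-4 + m)/((2*y)) = (-4 + m)*(1/(2*y)) = (-4 + m)/(2*y))
G = -400 - 16*I*sqrt(10)/5 (G = 16 + 8*((-25 - 27) + (-4 + 12)/(2*(sqrt(-5 - 5)))) = 16 + 8*(-52 + (1/2)*8/sqrt(-10)) = 16 + 8*(-52 + (1/2)*8/(I*sqrt(10))) = 16 + 8*(-52 + (1/2)*(-I*sqrt(10)/10)*8) = 16 + 8*(-52 - 2*I*sqrt(10)/5) = 16 + (-416 - 16*I*sqrt(10)/5) = -400 - 16*I*sqrt(10)/5 ≈ -400.0 - 10.119*I)
G**2 = (-400 - 16*I*sqrt(10)/5)**2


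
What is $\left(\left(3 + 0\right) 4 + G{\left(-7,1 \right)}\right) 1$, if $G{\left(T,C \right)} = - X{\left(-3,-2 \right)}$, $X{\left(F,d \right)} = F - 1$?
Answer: $16$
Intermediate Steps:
$X{\left(F,d \right)} = -1 + F$
$G{\left(T,C \right)} = 4$ ($G{\left(T,C \right)} = - (-1 - 3) = \left(-1\right) \left(-4\right) = 4$)
$\left(\left(3 + 0\right) 4 + G{\left(-7,1 \right)}\right) 1 = \left(\left(3 + 0\right) 4 + 4\right) 1 = \left(3 \cdot 4 + 4\right) 1 = \left(12 + 4\right) 1 = 16 \cdot 1 = 16$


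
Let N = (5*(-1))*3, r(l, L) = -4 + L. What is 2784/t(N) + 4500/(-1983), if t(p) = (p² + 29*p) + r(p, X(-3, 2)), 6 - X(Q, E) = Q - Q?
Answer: -134514/8593 ≈ -15.654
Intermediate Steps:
X(Q, E) = 6 (X(Q, E) = 6 - (Q - Q) = 6 - 1*0 = 6 + 0 = 6)
N = -15 (N = -5*3 = -15)
t(p) = 2 + p² + 29*p (t(p) = (p² + 29*p) + (-4 + 6) = (p² + 29*p) + 2 = 2 + p² + 29*p)
2784/t(N) + 4500/(-1983) = 2784/(2 + (-15)² + 29*(-15)) + 4500/(-1983) = 2784/(2 + 225 - 435) + 4500*(-1/1983) = 2784/(-208) - 1500/661 = 2784*(-1/208) - 1500/661 = -174/13 - 1500/661 = -134514/8593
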